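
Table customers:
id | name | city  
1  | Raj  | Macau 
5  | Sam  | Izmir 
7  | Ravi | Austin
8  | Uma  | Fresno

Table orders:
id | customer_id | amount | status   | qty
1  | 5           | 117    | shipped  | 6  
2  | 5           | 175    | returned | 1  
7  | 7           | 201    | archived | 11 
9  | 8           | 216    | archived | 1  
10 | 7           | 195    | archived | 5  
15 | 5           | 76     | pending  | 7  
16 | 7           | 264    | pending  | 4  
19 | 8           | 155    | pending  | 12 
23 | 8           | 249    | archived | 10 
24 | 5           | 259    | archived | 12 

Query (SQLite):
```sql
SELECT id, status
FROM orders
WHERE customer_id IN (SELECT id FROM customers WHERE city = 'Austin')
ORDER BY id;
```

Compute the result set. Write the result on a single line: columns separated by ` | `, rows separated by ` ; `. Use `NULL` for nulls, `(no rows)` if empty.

7 | archived ; 10 | archived ; 16 | pending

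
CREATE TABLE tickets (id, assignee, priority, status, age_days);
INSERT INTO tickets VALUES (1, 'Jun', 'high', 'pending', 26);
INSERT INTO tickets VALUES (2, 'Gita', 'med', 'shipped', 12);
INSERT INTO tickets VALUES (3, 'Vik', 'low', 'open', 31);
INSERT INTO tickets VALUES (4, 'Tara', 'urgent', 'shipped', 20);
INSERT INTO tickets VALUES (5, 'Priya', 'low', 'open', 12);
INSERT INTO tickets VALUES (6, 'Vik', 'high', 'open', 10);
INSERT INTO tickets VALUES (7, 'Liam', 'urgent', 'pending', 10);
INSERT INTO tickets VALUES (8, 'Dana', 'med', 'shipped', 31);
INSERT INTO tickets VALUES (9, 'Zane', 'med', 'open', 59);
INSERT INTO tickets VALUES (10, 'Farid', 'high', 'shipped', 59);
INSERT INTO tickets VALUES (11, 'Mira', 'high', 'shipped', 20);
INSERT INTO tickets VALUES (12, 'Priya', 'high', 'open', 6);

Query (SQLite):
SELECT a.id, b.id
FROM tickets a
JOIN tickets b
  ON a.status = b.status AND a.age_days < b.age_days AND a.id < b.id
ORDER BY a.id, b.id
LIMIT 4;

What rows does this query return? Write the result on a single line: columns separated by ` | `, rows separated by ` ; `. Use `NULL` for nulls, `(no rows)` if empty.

2 | 4 ; 2 | 8 ; 2 | 10 ; 2 | 11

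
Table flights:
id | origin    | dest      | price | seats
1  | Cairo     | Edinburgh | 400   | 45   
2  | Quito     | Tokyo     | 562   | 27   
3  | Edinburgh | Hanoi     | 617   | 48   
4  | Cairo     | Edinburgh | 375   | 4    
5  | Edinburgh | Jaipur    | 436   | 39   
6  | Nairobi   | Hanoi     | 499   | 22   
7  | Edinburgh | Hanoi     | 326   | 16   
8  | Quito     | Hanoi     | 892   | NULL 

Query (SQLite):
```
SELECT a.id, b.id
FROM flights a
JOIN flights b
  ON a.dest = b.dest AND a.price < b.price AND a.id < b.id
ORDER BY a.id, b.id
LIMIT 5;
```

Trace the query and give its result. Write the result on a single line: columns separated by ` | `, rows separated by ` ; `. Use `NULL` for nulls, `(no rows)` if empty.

3 | 8 ; 6 | 8 ; 7 | 8

Pairs (a,b) with same dest, a.price < b.price, a.id < b.id.
dest groups: Edinburgh:{1,4} Hanoi:{3,6,7,8} Jaipur:{5} Tokyo:{2}
Ordered by (a.id, b.id); first 5.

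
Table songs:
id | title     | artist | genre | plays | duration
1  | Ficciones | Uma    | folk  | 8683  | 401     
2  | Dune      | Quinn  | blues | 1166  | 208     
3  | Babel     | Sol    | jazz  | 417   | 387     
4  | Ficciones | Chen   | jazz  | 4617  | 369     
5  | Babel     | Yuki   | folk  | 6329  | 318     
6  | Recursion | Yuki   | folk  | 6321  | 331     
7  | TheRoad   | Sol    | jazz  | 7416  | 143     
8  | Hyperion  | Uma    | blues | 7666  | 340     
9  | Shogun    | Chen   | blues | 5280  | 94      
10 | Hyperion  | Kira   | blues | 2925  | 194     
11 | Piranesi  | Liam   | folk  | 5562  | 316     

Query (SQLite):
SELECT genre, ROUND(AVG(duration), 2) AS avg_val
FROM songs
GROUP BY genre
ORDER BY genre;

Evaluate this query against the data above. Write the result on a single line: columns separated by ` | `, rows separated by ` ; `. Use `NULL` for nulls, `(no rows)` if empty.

Partition songs by genre; compute ROUND(AVG(duration), 2) within each group.
  blues: ids {2, 8, 9, 10} → ROUND(AVG(duration), 2)=209
  folk: ids {1, 5, 6, 11} → ROUND(AVG(duration), 2)=341.5
  jazz: ids {3, 4, 7} → ROUND(AVG(duration), 2)=299.67

blues | 209 ; folk | 341.5 ; jazz | 299.67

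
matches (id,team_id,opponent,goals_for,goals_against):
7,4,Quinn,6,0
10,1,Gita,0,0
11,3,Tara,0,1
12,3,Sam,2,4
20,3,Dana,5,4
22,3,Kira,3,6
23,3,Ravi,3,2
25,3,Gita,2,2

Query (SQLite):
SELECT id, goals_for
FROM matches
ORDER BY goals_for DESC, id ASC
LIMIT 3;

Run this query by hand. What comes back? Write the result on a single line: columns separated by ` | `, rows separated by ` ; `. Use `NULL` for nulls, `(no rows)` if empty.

Sort by goals_for desc, tiebreak id asc: (6, id=7), (5, id=20), (3, id=22), (3, id=23), (2, id=12), (2, id=25) …. Take first 3.

7 | 6 ; 20 | 5 ; 22 | 3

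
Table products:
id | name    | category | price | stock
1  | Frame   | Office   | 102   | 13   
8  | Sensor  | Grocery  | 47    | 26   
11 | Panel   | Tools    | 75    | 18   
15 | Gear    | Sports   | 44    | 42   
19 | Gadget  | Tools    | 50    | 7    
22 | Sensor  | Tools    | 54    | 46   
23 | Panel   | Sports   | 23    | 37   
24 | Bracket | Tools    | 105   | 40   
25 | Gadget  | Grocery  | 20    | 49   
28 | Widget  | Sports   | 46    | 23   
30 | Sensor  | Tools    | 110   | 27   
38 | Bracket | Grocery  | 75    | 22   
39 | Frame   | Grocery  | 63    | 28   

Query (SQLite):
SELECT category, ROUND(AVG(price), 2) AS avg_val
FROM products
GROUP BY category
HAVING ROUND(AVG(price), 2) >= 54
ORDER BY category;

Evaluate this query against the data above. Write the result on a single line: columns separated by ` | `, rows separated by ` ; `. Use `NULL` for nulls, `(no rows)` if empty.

Office | 102 ; Tools | 78.8

Partition products by category; compute ROUND(AVG(price), 2) within each group.
HAVING: keep groups where ROUND(AVG(price), 2) >= 54.
  Grocery: ids {8, 25, 38, 39} → ROUND(AVG(price), 2)=51.25
  Office: ids {1} → ROUND(AVG(price), 2)=102
  Sports: ids {15, 23, 28} → ROUND(AVG(price), 2)=37.67
  Tools: ids {11, 19, 22, 24, 30} → ROUND(AVG(price), 2)=78.8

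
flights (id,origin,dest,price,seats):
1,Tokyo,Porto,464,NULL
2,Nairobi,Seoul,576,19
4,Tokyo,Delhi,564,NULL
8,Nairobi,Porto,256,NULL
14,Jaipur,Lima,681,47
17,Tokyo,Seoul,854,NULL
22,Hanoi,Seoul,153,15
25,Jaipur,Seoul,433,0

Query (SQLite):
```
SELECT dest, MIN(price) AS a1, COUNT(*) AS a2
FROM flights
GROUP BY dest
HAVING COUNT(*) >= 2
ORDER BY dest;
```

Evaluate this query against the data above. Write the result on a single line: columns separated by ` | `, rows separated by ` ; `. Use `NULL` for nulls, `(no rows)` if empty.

Group flights by dest.
Per group compute: MIN(price), COUNT(*).
HAVING: drop groups with fewer than 2 rows.
  Delhi: ids {4} → MIN(price)=564, COUNT(*)=1
  Lima: ids {14} → MIN(price)=681, COUNT(*)=1
  Porto: ids {1, 8} → MIN(price)=256, COUNT(*)=2
  Seoul: ids {2, 17, 22, 25} → MIN(price)=153, COUNT(*)=4

Porto | 256 | 2 ; Seoul | 153 | 4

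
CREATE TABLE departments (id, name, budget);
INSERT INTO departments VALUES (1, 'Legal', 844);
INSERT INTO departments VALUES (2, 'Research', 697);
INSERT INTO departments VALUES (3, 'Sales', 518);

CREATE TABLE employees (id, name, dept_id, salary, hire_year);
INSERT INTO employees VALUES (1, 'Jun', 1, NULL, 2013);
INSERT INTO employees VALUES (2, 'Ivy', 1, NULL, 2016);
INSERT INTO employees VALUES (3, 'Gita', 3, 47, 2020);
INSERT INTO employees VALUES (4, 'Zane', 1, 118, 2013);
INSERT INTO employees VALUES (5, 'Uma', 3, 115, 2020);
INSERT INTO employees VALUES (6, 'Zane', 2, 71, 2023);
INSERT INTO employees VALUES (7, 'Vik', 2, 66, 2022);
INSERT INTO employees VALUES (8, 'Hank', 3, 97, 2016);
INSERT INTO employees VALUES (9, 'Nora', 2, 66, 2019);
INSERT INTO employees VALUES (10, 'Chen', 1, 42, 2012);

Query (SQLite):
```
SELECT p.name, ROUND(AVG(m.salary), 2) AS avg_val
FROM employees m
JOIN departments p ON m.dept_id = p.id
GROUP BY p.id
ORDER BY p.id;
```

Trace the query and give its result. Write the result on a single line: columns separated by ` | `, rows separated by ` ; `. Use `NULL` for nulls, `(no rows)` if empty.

Legal | 80 ; Research | 67.67 ; Sales | 86.33

Join each employees row to its departments via dept_id.
Group joined rows by departments.id; compute ROUND(AVG(m.salary), 2) per group.
  1: ids {1, 2, 4, 10} → ROUND(AVG(m.salary), 2)=80
  2: ids {6, 7, 9} → ROUND(AVG(m.salary), 2)=67.67
  3: ids {3, 5, 8} → ROUND(AVG(m.salary), 2)=86.33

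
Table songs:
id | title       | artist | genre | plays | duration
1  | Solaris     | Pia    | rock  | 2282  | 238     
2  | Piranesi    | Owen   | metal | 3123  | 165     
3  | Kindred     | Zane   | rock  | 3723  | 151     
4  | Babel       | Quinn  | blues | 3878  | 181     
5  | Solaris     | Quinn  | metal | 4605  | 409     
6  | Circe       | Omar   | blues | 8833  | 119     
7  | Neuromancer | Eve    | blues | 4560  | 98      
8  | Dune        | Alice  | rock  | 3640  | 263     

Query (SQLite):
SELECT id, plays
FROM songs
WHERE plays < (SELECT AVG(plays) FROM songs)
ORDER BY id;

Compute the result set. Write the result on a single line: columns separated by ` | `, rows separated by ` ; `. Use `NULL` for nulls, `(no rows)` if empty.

Scalar subquery: AVG(plays) over all songs rows = 4330.5.
Keep rows where plays < that value.

1 | 2282 ; 2 | 3123 ; 3 | 3723 ; 4 | 3878 ; 8 | 3640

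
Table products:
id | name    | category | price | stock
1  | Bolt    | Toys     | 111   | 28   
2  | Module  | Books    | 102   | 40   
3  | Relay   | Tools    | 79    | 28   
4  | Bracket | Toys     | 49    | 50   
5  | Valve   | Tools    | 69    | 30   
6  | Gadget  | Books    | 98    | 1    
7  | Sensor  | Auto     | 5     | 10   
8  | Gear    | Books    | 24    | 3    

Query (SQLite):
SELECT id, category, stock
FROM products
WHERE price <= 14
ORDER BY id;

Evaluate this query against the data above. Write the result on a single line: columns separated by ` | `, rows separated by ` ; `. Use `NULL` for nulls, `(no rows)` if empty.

7 | Auto | 10

price <= 14: ids {7}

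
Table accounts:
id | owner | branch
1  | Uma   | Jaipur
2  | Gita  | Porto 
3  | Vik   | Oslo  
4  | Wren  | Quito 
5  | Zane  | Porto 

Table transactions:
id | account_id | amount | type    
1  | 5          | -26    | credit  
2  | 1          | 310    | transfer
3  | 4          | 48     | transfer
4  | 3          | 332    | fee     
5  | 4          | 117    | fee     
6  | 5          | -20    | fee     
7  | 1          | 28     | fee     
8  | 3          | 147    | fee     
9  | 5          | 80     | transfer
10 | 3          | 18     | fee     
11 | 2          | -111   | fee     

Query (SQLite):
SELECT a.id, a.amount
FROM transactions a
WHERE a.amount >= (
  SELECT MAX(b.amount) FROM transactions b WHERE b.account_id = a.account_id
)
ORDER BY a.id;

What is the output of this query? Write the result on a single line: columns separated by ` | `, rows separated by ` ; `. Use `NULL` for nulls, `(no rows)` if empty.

2 | 310 ; 4 | 332 ; 5 | 117 ; 9 | 80 ; 11 | -111

For each transactions row a, compute MAX(amount) over rows sharing a.account_id.
Keep row a if a.amount >= that per-group MAX.
  account_id=1: MAX(amount) = 310
  account_id=2: MAX(amount) = -111
  account_id=3: MAX(amount) = 332
  account_id=4: MAX(amount) = 117
  account_id=5: MAX(amount) = 80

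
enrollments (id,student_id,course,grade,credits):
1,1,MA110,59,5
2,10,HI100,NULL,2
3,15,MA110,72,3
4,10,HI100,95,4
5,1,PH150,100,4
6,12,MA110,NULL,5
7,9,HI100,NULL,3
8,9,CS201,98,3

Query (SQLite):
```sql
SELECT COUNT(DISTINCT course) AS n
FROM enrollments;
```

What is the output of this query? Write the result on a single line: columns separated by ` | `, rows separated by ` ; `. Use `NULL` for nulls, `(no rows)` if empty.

Count distinct non-NULL course values.

4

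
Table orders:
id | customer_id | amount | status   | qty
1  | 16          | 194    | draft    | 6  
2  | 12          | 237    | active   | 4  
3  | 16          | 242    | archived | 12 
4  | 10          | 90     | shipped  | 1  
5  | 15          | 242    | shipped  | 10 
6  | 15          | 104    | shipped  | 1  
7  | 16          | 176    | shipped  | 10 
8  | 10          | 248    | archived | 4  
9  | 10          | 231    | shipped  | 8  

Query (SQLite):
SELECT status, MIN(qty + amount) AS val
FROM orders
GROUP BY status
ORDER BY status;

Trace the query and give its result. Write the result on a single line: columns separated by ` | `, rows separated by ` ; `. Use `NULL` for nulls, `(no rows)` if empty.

For each row compute qty + amount.
Group by status; take MIN of the expression per group.
  active: ids {2} → MIN(qty + amount)=241
  archived: ids {3, 8} → MIN(qty + amount)=252
  draft: ids {1} → MIN(qty + amount)=200
  shipped: ids {4, 5, 6, 7, 9} → MIN(qty + amount)=91

active | 241 ; archived | 252 ; draft | 200 ; shipped | 91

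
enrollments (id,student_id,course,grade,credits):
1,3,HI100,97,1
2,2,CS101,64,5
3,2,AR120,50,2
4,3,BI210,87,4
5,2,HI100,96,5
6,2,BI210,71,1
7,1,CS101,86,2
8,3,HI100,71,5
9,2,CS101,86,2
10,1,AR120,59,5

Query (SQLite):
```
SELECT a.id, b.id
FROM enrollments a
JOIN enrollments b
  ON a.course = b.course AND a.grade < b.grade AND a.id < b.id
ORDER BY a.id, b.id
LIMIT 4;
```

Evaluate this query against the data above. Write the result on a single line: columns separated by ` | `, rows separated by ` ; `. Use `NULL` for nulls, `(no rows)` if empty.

Pairs (a,b) with same course, a.grade < b.grade, a.id < b.id.
course groups: AR120:{3,10} BI210:{4,6} CS101:{2,7,9} HI100:{1,5,8}
Ordered by (a.id, b.id); first 4.

2 | 7 ; 2 | 9 ; 3 | 10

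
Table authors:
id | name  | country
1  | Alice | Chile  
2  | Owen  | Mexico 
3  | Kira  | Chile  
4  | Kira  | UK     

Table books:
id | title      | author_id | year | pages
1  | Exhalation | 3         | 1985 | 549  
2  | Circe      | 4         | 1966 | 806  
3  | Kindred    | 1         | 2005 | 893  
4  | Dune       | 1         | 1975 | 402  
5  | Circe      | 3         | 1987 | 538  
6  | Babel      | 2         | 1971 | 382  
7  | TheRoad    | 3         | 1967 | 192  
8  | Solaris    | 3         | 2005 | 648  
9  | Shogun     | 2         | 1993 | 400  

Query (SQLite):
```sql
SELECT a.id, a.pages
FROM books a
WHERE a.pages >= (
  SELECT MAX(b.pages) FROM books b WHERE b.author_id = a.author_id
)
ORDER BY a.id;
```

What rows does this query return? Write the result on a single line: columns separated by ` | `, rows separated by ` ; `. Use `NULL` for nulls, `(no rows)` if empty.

2 | 806 ; 3 | 893 ; 8 | 648 ; 9 | 400

For each books row a, compute MAX(pages) over rows sharing a.author_id.
Keep row a if a.pages >= that per-group MAX.
  author_id=1: MAX(pages) = 893
  author_id=2: MAX(pages) = 400
  author_id=3: MAX(pages) = 648
  author_id=4: MAX(pages) = 806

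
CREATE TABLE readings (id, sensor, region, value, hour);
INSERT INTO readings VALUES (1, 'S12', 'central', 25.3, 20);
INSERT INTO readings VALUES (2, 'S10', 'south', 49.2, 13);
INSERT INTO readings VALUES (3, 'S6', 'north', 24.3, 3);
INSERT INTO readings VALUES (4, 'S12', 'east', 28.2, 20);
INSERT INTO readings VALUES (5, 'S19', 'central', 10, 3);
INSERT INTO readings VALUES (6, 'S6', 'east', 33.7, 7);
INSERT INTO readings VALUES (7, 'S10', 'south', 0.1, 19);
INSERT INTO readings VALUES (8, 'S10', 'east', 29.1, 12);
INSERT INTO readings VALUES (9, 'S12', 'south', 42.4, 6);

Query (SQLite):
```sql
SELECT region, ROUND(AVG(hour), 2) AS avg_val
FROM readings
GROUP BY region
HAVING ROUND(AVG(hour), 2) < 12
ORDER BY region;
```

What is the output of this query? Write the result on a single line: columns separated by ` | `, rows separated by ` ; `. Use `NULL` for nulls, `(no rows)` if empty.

Partition readings by region; compute ROUND(AVG(hour), 2) within each group.
HAVING: keep groups where ROUND(AVG(hour), 2) < 12.
  central: ids {1, 5} → ROUND(AVG(hour), 2)=11.5
  east: ids {4, 6, 8} → ROUND(AVG(hour), 2)=13
  north: ids {3} → ROUND(AVG(hour), 2)=3
  south: ids {2, 7, 9} → ROUND(AVG(hour), 2)=12.67

central | 11.5 ; north | 3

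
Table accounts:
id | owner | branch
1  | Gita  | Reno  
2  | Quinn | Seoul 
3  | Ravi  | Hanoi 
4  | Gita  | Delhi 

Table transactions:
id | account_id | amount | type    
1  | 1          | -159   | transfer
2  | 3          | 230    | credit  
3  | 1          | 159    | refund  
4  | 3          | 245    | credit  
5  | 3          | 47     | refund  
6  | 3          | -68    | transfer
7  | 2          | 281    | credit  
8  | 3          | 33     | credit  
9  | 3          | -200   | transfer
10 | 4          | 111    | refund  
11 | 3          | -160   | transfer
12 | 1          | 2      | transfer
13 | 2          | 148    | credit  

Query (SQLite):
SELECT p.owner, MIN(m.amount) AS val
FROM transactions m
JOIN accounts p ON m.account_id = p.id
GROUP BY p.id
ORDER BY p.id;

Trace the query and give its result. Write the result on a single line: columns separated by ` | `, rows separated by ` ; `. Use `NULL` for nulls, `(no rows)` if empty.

Join each transactions row to its accounts via account_id.
Group joined rows by accounts.id; compute MIN(m.amount) per group.
  1: ids {1, 3, 12} → MIN(m.amount)=-159
  2: ids {7, 13} → MIN(m.amount)=148
  3: ids {2, 4, 5, 6, 8, 9, 11} → MIN(m.amount)=-200
  4: ids {10} → MIN(m.amount)=111

Gita | -159 ; Quinn | 148 ; Ravi | -200 ; Gita | 111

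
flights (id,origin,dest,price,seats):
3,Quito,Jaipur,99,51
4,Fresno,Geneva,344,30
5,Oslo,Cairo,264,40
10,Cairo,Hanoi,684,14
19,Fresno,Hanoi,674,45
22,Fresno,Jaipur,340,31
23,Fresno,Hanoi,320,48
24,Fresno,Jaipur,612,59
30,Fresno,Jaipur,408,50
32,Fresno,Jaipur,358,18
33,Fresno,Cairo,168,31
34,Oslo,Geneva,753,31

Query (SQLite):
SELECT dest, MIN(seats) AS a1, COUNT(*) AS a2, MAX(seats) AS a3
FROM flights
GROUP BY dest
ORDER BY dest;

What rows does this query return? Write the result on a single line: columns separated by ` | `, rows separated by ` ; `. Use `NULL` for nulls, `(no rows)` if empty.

Group flights by dest.
Per group compute: MIN(seats), COUNT(*), MAX(seats).
  Cairo: ids {5, 33} → MIN(seats)=31, COUNT(*)=2, MAX(seats)=40
  Geneva: ids {4, 34} → MIN(seats)=30, COUNT(*)=2, MAX(seats)=31
  Hanoi: ids {10, 19, 23} → MIN(seats)=14, COUNT(*)=3, MAX(seats)=48
  Jaipur: ids {3, 22, 24, 30, 32} → MIN(seats)=18, COUNT(*)=5, MAX(seats)=59

Cairo | 31 | 2 | 40 ; Geneva | 30 | 2 | 31 ; Hanoi | 14 | 3 | 48 ; Jaipur | 18 | 5 | 59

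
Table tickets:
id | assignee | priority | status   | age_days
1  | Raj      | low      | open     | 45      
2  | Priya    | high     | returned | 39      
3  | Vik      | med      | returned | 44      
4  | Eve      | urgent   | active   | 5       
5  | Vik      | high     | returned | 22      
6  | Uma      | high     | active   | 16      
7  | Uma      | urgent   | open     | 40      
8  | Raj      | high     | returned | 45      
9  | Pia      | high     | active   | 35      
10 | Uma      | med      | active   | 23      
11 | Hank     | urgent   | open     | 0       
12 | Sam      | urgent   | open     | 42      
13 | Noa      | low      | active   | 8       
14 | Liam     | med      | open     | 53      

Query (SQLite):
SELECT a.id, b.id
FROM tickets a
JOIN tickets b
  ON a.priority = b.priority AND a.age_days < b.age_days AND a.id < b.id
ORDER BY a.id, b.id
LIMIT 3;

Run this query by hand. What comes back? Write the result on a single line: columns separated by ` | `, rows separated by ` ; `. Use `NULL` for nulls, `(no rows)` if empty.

2 | 8 ; 3 | 14 ; 4 | 7

Pairs (a,b) with same priority, a.age_days < b.age_days, a.id < b.id.
priority groups: high:{2,5,6,8,9} low:{1,13} med:{3,10,14} urgent:{4,7,11,12}
Ordered by (a.id, b.id); first 3.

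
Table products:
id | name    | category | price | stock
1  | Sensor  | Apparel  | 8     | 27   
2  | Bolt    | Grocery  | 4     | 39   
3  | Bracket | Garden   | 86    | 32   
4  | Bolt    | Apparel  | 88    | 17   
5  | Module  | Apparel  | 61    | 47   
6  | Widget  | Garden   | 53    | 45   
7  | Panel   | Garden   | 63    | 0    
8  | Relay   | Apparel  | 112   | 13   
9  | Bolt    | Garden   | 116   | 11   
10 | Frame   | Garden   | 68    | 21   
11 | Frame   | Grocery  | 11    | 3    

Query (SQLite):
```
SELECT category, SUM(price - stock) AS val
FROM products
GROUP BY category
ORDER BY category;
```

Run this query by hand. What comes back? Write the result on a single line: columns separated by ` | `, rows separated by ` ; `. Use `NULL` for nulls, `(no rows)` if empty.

For each row compute price - stock.
Group by category; take SUM of the expression per group.
  Apparel: ids {1, 4, 5, 8} → SUM(price - stock)=165
  Garden: ids {3, 6, 7, 9, 10} → SUM(price - stock)=277
  Grocery: ids {2, 11} → SUM(price - stock)=-27

Apparel | 165 ; Garden | 277 ; Grocery | -27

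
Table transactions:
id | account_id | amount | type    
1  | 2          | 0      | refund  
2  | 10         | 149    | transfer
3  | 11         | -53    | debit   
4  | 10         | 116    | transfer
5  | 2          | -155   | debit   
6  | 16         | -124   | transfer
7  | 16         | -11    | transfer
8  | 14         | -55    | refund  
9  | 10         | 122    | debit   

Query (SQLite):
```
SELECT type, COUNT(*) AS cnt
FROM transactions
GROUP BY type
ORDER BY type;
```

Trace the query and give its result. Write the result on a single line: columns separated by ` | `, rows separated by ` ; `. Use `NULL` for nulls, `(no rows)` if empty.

Partition transactions by type; compute COUNT(*) within each group.
  debit: ids {3, 5, 9} → COUNT(*)=3
  refund: ids {1, 8} → COUNT(*)=2
  transfer: ids {2, 4, 6, 7} → COUNT(*)=4

debit | 3 ; refund | 2 ; transfer | 4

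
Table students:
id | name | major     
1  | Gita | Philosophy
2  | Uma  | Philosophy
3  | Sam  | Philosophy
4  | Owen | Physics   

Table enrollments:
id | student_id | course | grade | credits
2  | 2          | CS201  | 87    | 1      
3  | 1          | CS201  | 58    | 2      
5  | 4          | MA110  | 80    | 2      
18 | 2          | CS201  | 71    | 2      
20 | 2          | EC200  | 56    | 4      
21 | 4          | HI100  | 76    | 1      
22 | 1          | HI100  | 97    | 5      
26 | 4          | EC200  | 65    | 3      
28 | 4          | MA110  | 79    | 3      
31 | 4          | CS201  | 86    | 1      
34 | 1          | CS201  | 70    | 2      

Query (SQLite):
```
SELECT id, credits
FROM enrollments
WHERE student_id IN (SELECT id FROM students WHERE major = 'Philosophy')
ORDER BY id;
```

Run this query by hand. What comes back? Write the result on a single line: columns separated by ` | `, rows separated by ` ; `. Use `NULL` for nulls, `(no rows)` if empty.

2 | 1 ; 3 | 2 ; 18 | 2 ; 20 | 4 ; 22 | 5 ; 34 | 2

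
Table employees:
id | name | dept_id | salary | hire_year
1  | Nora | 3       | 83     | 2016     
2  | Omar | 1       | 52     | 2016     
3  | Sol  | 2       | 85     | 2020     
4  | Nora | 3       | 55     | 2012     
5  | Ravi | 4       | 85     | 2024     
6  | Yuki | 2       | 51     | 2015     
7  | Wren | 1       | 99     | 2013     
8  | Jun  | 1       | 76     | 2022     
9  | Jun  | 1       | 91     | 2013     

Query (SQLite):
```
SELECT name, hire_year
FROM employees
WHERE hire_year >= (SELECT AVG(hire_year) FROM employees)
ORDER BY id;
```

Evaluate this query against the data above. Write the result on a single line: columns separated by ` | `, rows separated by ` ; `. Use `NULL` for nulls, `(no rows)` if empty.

Sol | 2020 ; Ravi | 2024 ; Jun | 2022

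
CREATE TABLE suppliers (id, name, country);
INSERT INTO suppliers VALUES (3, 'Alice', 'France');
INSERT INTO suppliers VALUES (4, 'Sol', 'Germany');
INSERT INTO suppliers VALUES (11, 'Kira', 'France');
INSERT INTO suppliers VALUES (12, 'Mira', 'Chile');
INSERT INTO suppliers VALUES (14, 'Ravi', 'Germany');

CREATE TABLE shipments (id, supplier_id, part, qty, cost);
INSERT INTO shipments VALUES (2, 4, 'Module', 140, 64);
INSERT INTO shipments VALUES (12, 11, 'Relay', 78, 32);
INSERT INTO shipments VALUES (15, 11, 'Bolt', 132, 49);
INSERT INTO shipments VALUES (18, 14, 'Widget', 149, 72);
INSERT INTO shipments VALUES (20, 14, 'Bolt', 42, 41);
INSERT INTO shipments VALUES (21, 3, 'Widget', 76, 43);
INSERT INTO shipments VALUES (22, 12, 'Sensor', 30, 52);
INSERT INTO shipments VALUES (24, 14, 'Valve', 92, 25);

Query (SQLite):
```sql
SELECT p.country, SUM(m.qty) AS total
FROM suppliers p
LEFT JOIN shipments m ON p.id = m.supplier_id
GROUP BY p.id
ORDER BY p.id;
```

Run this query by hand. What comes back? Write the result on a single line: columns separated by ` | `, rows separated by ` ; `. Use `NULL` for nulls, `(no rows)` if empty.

France | 76 ; Germany | 140 ; France | 210 ; Chile | 30 ; Germany | 283

LEFT JOIN keeps every suppliers row; unmatched ones get NULL for shipments columns.
Group by suppliers.id and compute SUM(m.qty). SUM over an all-NULL group is NULL.
  3: ids {21} → SUM(m.qty)=76
  4: ids {2} → SUM(m.qty)=140
  11: ids {12, 15} → SUM(m.qty)=210
  12: ids {22} → SUM(m.qty)=30
  14: ids {18, 20, 24} → SUM(m.qty)=283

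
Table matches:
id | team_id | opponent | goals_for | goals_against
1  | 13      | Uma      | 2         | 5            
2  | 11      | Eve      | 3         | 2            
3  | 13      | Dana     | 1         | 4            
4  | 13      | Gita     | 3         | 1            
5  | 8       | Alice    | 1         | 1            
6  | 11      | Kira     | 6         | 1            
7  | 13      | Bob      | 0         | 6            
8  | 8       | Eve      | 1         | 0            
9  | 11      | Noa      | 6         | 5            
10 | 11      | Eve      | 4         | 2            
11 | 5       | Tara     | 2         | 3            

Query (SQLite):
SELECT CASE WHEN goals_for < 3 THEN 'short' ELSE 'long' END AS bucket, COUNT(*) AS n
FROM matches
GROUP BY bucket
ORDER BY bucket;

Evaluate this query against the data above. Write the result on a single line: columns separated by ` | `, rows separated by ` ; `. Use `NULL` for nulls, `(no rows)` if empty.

long | 5 ; short | 6

Bucket rows by goals_for < 3 → 'short' else 'long'; count each bucket.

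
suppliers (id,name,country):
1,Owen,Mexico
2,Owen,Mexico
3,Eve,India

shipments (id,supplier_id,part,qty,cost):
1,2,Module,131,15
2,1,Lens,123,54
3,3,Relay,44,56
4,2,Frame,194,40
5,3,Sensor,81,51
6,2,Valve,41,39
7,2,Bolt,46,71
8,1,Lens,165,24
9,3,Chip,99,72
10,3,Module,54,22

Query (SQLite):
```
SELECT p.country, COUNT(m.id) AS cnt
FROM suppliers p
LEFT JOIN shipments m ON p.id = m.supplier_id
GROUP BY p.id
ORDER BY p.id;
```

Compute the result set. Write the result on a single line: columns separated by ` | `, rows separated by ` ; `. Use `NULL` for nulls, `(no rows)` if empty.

LEFT JOIN keeps every suppliers row; unmatched ones get NULL for shipments columns.
Group by suppliers.id and compute COUNT(m.id). COUNT(col) of an all-NULL group is 0.
  1: ids {2, 8} → COUNT(m.id)=2
  2: ids {1, 4, 6, 7} → COUNT(m.id)=4
  3: ids {3, 5, 9, 10} → COUNT(m.id)=4

Mexico | 2 ; Mexico | 4 ; India | 4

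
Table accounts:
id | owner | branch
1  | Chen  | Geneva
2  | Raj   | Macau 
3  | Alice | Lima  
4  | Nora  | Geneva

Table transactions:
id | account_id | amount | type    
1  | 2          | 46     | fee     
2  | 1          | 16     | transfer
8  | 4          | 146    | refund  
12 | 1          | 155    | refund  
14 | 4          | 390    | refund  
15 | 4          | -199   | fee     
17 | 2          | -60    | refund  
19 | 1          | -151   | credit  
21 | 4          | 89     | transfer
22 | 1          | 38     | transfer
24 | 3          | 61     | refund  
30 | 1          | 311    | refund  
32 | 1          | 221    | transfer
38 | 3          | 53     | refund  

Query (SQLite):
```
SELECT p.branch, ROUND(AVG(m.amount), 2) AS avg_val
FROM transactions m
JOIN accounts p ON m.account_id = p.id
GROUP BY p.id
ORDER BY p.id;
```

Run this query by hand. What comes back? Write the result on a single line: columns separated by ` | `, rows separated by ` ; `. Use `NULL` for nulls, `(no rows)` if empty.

Geneva | 98.33 ; Macau | -7 ; Lima | 57 ; Geneva | 106.5

Join each transactions row to its accounts via account_id.
Group joined rows by accounts.id; compute ROUND(AVG(m.amount), 2) per group.
  1: ids {2, 12, 19, 22, 30, 32} → ROUND(AVG(m.amount), 2)=98.33
  2: ids {1, 17} → ROUND(AVG(m.amount), 2)=-7
  3: ids {24, 38} → ROUND(AVG(m.amount), 2)=57
  4: ids {8, 14, 15, 21} → ROUND(AVG(m.amount), 2)=106.5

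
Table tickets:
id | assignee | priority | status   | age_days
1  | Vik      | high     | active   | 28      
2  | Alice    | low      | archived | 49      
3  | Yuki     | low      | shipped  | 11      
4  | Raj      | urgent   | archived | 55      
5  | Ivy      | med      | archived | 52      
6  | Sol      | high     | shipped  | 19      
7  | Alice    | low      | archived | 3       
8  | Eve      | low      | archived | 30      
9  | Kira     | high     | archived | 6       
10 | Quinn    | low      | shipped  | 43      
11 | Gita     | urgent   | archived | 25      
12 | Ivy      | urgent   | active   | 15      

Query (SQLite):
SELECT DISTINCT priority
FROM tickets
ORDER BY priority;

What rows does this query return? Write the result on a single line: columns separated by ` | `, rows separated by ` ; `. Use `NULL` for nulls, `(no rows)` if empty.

high ; low ; med ; urgent

Collect distinct priority values from tickets.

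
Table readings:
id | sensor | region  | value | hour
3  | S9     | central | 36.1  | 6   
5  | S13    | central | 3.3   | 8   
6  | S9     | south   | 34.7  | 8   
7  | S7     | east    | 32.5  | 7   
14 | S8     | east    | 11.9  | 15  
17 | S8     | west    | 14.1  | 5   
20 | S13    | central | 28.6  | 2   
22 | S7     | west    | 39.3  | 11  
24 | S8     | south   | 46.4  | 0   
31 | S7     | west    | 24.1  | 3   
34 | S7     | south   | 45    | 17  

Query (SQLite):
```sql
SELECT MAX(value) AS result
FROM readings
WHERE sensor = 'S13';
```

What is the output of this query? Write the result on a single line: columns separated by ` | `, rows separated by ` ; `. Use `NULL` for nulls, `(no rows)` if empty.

28.6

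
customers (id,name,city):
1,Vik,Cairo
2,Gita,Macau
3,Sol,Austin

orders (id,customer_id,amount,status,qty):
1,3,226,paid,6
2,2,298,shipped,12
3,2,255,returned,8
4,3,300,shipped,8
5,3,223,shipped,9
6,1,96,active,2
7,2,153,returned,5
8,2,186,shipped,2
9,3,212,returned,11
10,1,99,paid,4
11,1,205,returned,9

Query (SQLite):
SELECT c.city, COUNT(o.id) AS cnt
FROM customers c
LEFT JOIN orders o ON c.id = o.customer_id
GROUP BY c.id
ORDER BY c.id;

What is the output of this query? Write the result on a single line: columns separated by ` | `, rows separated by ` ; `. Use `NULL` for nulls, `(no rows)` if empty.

LEFT JOIN keeps every customers row; unmatched ones get NULL for orders columns.
Group by customers.id and compute COUNT(o.id). COUNT(col) of an all-NULL group is 0.
  1: ids {6, 10, 11} → COUNT(o.id)=3
  2: ids {2, 3, 7, 8} → COUNT(o.id)=4
  3: ids {1, 4, 5, 9} → COUNT(o.id)=4

Cairo | 3 ; Macau | 4 ; Austin | 4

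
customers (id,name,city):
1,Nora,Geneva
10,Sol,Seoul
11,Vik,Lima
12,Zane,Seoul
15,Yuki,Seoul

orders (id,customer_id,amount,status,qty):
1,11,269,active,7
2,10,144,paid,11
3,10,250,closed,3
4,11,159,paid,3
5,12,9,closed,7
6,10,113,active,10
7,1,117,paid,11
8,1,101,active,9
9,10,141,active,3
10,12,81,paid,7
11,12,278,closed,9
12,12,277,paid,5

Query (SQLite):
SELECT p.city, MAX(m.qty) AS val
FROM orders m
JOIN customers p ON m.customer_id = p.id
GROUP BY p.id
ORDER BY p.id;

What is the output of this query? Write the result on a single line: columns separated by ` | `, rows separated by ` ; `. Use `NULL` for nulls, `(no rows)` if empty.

Geneva | 11 ; Seoul | 11 ; Lima | 7 ; Seoul | 9

Join each orders row to its customers via customer_id.
Group joined rows by customers.id; compute MAX(m.qty) per group.
  1: ids {7, 8} → MAX(m.qty)=11
  10: ids {2, 3, 6, 9} → MAX(m.qty)=11
  11: ids {1, 4} → MAX(m.qty)=7
  12: ids {5, 10, 11, 12} → MAX(m.qty)=9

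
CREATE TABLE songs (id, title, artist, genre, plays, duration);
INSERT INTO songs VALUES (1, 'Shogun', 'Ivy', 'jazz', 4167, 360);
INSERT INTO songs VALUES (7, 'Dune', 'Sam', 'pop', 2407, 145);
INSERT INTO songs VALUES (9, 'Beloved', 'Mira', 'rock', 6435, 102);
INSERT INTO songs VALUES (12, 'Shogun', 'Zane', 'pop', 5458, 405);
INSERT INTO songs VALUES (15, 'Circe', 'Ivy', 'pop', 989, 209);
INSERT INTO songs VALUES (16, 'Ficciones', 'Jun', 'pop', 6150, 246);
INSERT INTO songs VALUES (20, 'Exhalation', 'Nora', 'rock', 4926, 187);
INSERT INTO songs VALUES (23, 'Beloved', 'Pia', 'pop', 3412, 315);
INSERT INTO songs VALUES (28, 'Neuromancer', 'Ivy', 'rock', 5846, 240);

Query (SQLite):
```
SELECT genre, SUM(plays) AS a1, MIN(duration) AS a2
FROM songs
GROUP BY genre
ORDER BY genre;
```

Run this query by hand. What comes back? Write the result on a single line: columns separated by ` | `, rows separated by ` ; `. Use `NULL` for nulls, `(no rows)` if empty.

jazz | 4167 | 360 ; pop | 18416 | 145 ; rock | 17207 | 102

Group songs by genre.
Per group compute: SUM(plays), MIN(duration).
  jazz: ids {1} → SUM(plays)=4167, MIN(duration)=360
  pop: ids {7, 12, 15, 16, 23} → SUM(plays)=18416, MIN(duration)=145
  rock: ids {9, 20, 28} → SUM(plays)=17207, MIN(duration)=102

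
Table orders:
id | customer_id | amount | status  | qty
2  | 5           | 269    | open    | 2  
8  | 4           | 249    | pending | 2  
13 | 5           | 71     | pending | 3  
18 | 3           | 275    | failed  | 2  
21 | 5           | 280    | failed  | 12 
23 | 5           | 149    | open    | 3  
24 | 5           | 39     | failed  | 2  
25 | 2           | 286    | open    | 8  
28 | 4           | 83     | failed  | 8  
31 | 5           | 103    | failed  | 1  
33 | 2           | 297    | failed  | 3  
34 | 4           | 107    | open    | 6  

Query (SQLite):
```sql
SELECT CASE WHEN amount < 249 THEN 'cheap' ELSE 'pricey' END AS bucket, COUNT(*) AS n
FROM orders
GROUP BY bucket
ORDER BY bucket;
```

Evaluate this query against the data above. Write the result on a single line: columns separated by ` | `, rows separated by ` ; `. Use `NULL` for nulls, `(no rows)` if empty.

cheap | 6 ; pricey | 6

Bucket rows by amount < 249 → 'cheap' else 'pricey'; count each bucket.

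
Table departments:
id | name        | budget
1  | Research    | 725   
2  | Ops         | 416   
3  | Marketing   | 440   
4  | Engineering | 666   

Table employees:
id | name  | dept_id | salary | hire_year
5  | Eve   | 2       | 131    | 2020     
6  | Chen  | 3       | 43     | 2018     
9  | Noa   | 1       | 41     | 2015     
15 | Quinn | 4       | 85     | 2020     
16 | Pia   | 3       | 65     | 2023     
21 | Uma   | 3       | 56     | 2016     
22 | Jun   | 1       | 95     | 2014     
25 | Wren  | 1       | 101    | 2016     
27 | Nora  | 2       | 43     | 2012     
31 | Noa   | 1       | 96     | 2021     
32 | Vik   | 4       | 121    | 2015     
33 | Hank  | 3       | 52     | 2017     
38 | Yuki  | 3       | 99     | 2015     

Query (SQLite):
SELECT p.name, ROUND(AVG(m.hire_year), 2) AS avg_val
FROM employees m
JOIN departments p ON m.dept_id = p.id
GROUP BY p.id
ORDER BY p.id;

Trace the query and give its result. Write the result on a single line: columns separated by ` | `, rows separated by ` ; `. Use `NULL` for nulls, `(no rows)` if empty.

Join each employees row to its departments via dept_id.
Group joined rows by departments.id; compute ROUND(AVG(m.hire_year), 2) per group.
  1: ids {9, 22, 25, 31} → ROUND(AVG(m.hire_year), 2)=2016.5
  2: ids {5, 27} → ROUND(AVG(m.hire_year), 2)=2016
  3: ids {6, 16, 21, 33, 38} → ROUND(AVG(m.hire_year), 2)=2017.8
  4: ids {15, 32} → ROUND(AVG(m.hire_year), 2)=2017.5

Research | 2016.5 ; Ops | 2016 ; Marketing | 2017.8 ; Engineering | 2017.5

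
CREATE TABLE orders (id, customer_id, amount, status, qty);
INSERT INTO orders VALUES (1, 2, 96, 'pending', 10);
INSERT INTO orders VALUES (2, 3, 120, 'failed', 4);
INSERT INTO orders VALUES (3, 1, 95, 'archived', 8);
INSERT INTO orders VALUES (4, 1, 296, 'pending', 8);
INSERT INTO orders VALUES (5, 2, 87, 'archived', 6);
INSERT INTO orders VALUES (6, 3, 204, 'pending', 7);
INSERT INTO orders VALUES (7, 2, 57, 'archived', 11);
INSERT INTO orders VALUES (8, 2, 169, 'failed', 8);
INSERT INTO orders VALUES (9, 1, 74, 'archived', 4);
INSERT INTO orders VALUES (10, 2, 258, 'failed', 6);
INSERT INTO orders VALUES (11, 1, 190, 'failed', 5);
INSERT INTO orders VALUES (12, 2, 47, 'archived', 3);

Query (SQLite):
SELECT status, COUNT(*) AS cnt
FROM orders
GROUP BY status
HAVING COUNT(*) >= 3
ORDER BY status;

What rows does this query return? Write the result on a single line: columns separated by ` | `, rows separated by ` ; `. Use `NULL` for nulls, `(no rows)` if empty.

archived | 5 ; failed | 4 ; pending | 3

Partition orders by status; compute COUNT(*) within each group.
HAVING: keep groups with count ≥ 3.
  archived: ids {3, 5, 7, 9, 12} → COUNT(*)=5
  failed: ids {2, 8, 10, 11} → COUNT(*)=4
  pending: ids {1, 4, 6} → COUNT(*)=3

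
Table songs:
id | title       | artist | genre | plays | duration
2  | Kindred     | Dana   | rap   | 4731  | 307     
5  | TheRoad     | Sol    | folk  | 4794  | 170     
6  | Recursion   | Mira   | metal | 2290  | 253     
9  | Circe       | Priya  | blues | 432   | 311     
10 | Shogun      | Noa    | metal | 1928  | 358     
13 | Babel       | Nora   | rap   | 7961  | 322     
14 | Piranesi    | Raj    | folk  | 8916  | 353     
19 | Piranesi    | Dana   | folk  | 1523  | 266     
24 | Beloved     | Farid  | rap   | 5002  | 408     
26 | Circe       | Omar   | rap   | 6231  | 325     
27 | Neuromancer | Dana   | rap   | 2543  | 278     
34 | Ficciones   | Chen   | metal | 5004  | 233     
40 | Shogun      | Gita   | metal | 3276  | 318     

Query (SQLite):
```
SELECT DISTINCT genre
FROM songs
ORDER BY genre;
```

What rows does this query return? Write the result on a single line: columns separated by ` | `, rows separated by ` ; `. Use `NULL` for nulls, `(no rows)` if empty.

Collect distinct genre values from songs.

blues ; folk ; metal ; rap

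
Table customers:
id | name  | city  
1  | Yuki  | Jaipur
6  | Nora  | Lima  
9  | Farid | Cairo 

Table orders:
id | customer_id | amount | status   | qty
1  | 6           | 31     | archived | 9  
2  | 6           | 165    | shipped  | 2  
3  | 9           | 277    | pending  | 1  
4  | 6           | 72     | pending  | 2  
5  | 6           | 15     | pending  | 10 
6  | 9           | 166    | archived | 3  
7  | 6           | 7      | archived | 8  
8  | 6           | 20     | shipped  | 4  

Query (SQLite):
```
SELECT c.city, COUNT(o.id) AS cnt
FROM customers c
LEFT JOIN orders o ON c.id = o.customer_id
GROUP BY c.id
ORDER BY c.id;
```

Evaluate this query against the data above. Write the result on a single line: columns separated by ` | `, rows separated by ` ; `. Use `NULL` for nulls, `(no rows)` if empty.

Jaipur | 0 ; Lima | 6 ; Cairo | 2

LEFT JOIN keeps every customers row; unmatched ones get NULL for orders columns.
Group by customers.id and compute COUNT(o.id). COUNT(col) of an all-NULL group is 0.
  1: ids {—} → COUNT(o.id)=0
  6: ids {1, 2, 4, 5, 7, 8} → COUNT(o.id)=6
  9: ids {3, 6} → COUNT(o.id)=2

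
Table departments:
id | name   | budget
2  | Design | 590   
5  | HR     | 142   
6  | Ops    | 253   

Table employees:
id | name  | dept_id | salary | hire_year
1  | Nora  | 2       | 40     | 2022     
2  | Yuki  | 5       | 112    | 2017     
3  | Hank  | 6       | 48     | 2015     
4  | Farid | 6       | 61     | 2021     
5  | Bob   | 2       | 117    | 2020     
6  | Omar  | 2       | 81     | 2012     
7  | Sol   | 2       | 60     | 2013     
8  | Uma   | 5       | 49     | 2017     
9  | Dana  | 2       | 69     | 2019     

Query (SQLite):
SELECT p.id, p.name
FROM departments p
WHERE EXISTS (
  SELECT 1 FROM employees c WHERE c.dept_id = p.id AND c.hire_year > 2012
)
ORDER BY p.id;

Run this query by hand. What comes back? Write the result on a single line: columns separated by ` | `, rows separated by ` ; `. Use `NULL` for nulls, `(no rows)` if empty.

2 | Design ; 5 | HR ; 6 | Ops

For each departments row, check whether any employees with matching dept_id has hire_year > 2012.
Keep rows where that is true.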